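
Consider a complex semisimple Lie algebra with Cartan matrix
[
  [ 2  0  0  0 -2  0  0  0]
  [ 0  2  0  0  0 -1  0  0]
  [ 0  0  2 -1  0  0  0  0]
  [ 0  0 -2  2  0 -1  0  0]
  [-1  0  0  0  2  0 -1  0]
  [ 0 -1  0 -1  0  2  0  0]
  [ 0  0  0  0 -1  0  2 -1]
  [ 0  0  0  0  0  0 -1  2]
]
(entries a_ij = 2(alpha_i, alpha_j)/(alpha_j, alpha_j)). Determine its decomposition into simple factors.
type B_4 ⊕ type C_4

The diagram associated to this matrix has two connected components: the simple roots {alpha_2, alpha_3, alpha_4, alpha_6} form a chain of 4 nodes with a double edge at one end; the terminal node there is the unique short simple root (B_4), and {alpha_1, alpha_5, alpha_7, alpha_8} form a chain of 4 nodes with a double edge at one end; the terminal node there is the unique long simple root (C_4). A semisimple Lie algebra decomposes uniquely as the direct sum of simple ideals, one per connected component of its Dynkin diagram, so g ≅ B_4 ⊕ C_4 (dimension 36 + 36 = 72).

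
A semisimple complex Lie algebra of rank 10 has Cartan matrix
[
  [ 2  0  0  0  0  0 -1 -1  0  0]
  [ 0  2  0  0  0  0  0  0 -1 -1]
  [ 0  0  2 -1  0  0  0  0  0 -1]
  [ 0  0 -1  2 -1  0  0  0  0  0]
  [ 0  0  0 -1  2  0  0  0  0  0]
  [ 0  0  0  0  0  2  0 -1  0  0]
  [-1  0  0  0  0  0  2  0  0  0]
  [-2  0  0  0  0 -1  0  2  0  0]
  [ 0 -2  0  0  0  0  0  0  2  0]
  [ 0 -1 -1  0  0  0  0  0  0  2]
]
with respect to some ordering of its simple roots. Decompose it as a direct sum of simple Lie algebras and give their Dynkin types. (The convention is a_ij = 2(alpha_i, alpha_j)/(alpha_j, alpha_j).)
type C_6 ⊕ type F_4

The diagram associated to this matrix has two connected components: the simple roots {alpha_2, alpha_3, alpha_4, alpha_5, alpha_9, alpha_10} form a chain of 6 nodes with a double edge at one end; the terminal node there is the unique long simple root (C_6), and {alpha_1, alpha_6, alpha_7, alpha_8} form a chain of 4 nodes with a double edge between the middle two (F_4). A semisimple Lie algebra decomposes uniquely as the direct sum of simple ideals, one per connected component of its Dynkin diagram, so g ≅ C_6 ⊕ F_4 (dimension 78 + 52 = 130).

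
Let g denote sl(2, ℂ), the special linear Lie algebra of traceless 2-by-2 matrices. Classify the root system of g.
A_1 (sl(2))

This is sl(2), which has dimension 2^2 - 1 = 3 and rank 2 - 1 = 1 (a Cartan subalgebra is the diagonal traceless matrices). In the classification of classical Lie algebras, the special linear algebra sl(n+1) has type A_n; here n = 1, so the Dynkin diagram is a chain of 1 nodes with single edges (A_1). Hence the type is A_1.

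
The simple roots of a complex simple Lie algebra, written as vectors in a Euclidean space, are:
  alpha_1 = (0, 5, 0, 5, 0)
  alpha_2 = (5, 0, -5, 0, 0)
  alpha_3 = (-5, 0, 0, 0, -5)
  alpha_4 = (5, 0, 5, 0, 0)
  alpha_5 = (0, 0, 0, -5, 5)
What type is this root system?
Compute the Cartan integers a_ij = 2(alpha_i, alpha_j)/(alpha_j, alpha_j); the resulting 5x5 Cartan matrix is
[[2, 0, 0, 0, -1], [0, 2, -1, 0, 0], [0, -1, 2, -1, -1], [0, 0, -1, 2, 0], [-1, 0, -1, 0, 2]].
All simple roots have the same length, so the diagram is simply laced. The associated Dynkin diagram is a chain of 3 nodes with a fork of two nodes at one end (D_5), so the type is D_5 (the algebra so(10)).

D5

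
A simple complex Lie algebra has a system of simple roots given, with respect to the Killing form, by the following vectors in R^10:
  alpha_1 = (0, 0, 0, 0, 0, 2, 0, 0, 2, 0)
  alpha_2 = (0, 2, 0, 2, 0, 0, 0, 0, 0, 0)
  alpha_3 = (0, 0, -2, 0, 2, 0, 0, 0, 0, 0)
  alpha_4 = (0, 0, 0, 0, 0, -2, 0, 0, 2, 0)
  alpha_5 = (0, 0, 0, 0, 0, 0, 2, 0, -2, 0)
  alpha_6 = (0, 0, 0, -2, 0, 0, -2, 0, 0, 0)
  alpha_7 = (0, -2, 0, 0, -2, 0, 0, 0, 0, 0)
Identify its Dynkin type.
D7

Compute the Cartan integers a_ij = 2(alpha_i, alpha_j)/(alpha_j, alpha_j); the resulting 7x7 Cartan matrix is
[[2, 0, 0, 0, -1, 0, 0], [0, 2, 0, 0, 0, -1, -1], [0, 0, 2, 0, 0, 0, -1], [0, 0, 0, 2, -1, 0, 0], [-1, 0, 0, -1, 2, -1, 0], [0, -1, 0, 0, -1, 2, 0], [0, -1, -1, 0, 0, 0, 2]].
All simple roots have the same length, so the diagram is simply laced. The associated Dynkin diagram is a chain of 5 nodes with a fork of two nodes at one end (D_7), so the type is D_7 (the algebra so(14)).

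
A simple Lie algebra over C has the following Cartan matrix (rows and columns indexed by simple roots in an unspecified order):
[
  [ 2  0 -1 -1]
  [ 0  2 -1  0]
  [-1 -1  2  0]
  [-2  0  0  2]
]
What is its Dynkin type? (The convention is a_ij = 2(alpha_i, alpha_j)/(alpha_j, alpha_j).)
C_4 (sp(8))

The matrix has rank 4 with 2's on the diagonal. Reading the off-diagonal entries as Dynkin edges (a single edge where a_ij = a_ji = -1; a double or triple edge where a_ij * a_ji = 2 or 3), the diagram is a chain of 4 nodes with a double edge at one end; the terminal node there is the unique long simple root (C_4). One simple-root ordering that puts it in standard form is (alpha_2, alpha_3, alpha_1, alpha_4). So the algebra is type C_4, i.e. sp(8).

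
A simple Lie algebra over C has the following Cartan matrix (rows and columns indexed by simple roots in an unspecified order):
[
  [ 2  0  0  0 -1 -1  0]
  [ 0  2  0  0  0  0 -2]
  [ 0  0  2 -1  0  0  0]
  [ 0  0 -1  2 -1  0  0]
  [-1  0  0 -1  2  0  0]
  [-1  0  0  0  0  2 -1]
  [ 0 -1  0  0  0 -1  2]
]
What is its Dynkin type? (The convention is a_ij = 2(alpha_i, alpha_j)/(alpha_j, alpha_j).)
C7

The matrix has rank 7 with 2's on the diagonal. Reading the off-diagonal entries as Dynkin edges (a single edge where a_ij = a_ji = -1; a double or triple edge where a_ij * a_ji = 2 or 3), the diagram is a chain of 7 nodes with a double edge at one end; the terminal node there is the unique long simple root (C_7). One simple-root ordering that puts it in standard form is (alpha_3, alpha_4, alpha_5, alpha_1, alpha_6, alpha_7, alpha_2). So the algebra is type C_7, i.e. sp(14).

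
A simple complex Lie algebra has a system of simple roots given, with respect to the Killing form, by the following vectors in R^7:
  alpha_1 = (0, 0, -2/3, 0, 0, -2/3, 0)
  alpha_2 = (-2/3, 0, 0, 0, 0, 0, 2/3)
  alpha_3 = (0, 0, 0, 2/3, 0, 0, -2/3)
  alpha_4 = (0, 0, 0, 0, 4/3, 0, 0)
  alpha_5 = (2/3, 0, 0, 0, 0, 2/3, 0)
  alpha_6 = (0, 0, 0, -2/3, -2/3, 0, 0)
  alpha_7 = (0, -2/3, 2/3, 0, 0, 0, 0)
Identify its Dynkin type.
type C_7

Compute the Cartan integers a_ij = 2(alpha_i, alpha_j)/(alpha_j, alpha_j); the resulting 7x7 Cartan matrix is
[[2, 0, 0, 0, -1, 0, -1], [0, 2, -1, 0, -1, 0, 0], [0, -1, 2, 0, 0, -1, 0], [0, 0, 0, 2, 0, -2, 0], [-1, -1, 0, 0, 2, 0, 0], [0, 0, -1, -1, 0, 2, 0], [-1, 0, 0, 0, 0, 0, 2]].
The roots have two lengths (squared-length ratio 2:1); the short ones are alpha_{1,2,3,5,6,7}. The associated Dynkin diagram is a chain of 7 nodes with a double edge at one end; the terminal node there is the unique long simple root (C_7), so the type is C_7 (the algebra sp(14)).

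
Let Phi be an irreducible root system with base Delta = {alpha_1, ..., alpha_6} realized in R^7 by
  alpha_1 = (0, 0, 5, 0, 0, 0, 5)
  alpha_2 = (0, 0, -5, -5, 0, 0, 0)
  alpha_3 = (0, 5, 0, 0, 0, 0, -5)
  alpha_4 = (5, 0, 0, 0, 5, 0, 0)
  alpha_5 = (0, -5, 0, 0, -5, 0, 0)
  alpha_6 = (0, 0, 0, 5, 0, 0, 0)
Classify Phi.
Compute the Cartan integers a_ij = 2(alpha_i, alpha_j)/(alpha_j, alpha_j); the resulting 6x6 Cartan matrix is
[[2, -1, -1, 0, 0, 0], [-1, 2, 0, 0, 0, -2], [-1, 0, 2, 0, -1, 0], [0, 0, 0, 2, -1, 0], [0, 0, -1, -1, 2, 0], [0, -1, 0, 0, 0, 2]].
The roots have two lengths (squared-length ratio 2:1); the short ones are alpha_{6}. The associated Dynkin diagram is a chain of 6 nodes with a double edge at one end; the terminal node there is the unique short simple root (B_6), so the type is B_6 (the algebra so(13)).

B6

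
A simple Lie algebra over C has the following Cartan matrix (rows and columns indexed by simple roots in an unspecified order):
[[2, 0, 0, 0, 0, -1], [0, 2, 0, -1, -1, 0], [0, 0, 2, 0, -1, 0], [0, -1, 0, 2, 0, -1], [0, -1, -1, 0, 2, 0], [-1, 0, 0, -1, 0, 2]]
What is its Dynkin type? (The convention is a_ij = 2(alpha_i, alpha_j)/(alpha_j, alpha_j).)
A_6 (sl(7))

The matrix has rank 6 with 2's on the diagonal. Reading the off-diagonal entries as Dynkin edges (a single edge where a_ij = a_ji = -1; a double or triple edge where a_ij * a_ji = 2 or 3), the diagram is a chain of 6 nodes with single edges (A_6). One simple-root ordering that puts it in standard form is (alpha_1, alpha_6, alpha_4, alpha_2, alpha_5, alpha_3). So the algebra is type A_6, i.e. sl(7).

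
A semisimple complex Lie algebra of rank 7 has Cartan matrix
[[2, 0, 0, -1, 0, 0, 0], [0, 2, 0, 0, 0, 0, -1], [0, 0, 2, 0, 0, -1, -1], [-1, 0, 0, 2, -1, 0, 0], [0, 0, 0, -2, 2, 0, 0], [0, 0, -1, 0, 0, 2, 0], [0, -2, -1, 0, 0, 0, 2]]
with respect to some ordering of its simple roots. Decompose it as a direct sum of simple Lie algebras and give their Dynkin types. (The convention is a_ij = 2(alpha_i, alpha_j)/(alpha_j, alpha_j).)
The diagram associated to this matrix has two connected components: the simple roots {alpha_2, alpha_3, alpha_6, alpha_7} form a chain of 4 nodes with a double edge at one end; the terminal node there is the unique short simple root (B_4), and {alpha_1, alpha_4, alpha_5} form a chain of 3 nodes with a double edge at one end; the terminal node there is the unique long simple root (C_3). A semisimple Lie algebra decomposes uniquely as the direct sum of simple ideals, one per connected component of its Dynkin diagram, so g ≅ B_4 ⊕ C_3 (dimension 36 + 21 = 57).

B_4 + C_3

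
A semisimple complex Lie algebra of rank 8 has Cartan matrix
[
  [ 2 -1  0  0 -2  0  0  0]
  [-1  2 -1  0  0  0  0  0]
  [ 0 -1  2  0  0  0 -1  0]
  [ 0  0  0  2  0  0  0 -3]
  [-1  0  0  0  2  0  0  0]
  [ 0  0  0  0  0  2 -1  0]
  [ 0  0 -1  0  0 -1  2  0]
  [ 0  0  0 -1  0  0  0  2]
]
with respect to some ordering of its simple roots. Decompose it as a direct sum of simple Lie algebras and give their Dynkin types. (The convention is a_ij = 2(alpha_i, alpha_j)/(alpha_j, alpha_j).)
The diagram associated to this matrix has two connected components: the simple roots {alpha_1, alpha_2, alpha_3, alpha_5, alpha_6, alpha_7} form a chain of 6 nodes with a double edge at one end; the terminal node there is the unique short simple root (B_6), and {alpha_4, alpha_8} form two nodes joined by a triple edge (G_2). A semisimple Lie algebra decomposes uniquely as the direct sum of simple ideals, one per connected component of its Dynkin diagram, so g ≅ B_6 ⊕ G_2 (dimension 78 + 14 = 92).

B6 + G2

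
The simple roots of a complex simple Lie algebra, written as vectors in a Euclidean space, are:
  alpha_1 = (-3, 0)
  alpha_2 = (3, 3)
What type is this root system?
Compute the Cartan integers a_ij = 2(alpha_i, alpha_j)/(alpha_j, alpha_j); the resulting 2x2 Cartan matrix is
[[2, -1], [-2, 2]].
The roots have two lengths (squared-length ratio 2:1); the short ones are alpha_{1}. The associated Dynkin diagram is a chain of 2 nodes with a double edge at one end; the terminal node there is the unique short simple root (B_2), so the type is B_2 (the algebra so(5)).

B2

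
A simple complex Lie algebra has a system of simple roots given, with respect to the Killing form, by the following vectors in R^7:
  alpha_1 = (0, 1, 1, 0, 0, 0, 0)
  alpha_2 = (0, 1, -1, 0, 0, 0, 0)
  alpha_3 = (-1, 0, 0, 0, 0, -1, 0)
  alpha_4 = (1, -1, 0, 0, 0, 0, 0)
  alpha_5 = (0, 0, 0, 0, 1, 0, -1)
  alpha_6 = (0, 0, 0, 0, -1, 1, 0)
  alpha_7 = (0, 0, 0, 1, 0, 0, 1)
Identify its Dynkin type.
Compute the Cartan integers a_ij = 2(alpha_i, alpha_j)/(alpha_j, alpha_j); the resulting 7x7 Cartan matrix is
[[2, 0, 0, -1, 0, 0, 0], [0, 2, 0, -1, 0, 0, 0], [0, 0, 2, -1, 0, -1, 0], [-1, -1, -1, 2, 0, 0, 0], [0, 0, 0, 0, 2, -1, -1], [0, 0, -1, 0, -1, 2, 0], [0, 0, 0, 0, -1, 0, 2]].
All simple roots have the same length, so the diagram is simply laced. The associated Dynkin diagram is a chain of 5 nodes with a fork of two nodes at one end (D_7), so the type is D_7 (the algebra so(14)).

type D_7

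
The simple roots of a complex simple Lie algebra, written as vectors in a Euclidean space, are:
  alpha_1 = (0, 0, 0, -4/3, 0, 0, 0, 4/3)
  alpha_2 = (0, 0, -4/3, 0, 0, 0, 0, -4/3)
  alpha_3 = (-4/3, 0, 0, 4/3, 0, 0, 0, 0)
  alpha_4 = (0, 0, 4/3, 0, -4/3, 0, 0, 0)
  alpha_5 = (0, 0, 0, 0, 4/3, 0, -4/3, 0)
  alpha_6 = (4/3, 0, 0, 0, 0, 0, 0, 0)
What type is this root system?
B_6

Compute the Cartan integers a_ij = 2(alpha_i, alpha_j)/(alpha_j, alpha_j); the resulting 6x6 Cartan matrix is
[[2, -1, -1, 0, 0, 0], [-1, 2, 0, -1, 0, 0], [-1, 0, 2, 0, 0, -2], [0, -1, 0, 2, -1, 0], [0, 0, 0, -1, 2, 0], [0, 0, -1, 0, 0, 2]].
The roots have two lengths (squared-length ratio 2:1); the short ones are alpha_{6}. The associated Dynkin diagram is a chain of 6 nodes with a double edge at one end; the terminal node there is the unique short simple root (B_6), so the type is B_6 (the algebra so(13)).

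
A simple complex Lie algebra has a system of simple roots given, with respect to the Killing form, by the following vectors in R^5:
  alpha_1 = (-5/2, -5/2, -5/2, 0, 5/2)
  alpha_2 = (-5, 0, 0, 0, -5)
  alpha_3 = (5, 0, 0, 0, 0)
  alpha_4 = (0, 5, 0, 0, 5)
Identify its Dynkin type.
F_4

Compute the Cartan integers a_ij = 2(alpha_i, alpha_j)/(alpha_j, alpha_j); the resulting 4x4 Cartan matrix is
[[2, 0, -1, 0], [0, 2, -2, -1], [-1, -1, 2, 0], [0, -1, 0, 2]].
The roots have two lengths (squared-length ratio 2:1); the short ones are alpha_{1,3}. The associated Dynkin diagram is a chain of 4 nodes with a double edge between the middle two (F_4), so the type is F_4.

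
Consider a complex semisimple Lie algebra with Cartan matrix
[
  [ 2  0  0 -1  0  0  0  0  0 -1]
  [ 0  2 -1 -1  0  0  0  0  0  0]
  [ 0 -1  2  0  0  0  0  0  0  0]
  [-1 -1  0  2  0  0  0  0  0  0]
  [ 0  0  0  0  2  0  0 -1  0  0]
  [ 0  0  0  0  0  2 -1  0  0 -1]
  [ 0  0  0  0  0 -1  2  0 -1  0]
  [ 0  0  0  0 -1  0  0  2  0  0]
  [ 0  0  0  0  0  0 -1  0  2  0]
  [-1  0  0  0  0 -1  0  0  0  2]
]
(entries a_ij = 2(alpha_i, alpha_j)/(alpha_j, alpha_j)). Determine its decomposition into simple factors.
A2 ⊕ A8

The diagram associated to this matrix has two connected components: the simple roots {alpha_5, alpha_8} form a chain of 2 nodes with single edges (A_2), and {alpha_1, alpha_2, alpha_3, alpha_4, alpha_6, alpha_7, alpha_9, alpha_10} form a chain of 8 nodes with single edges (A_8). A semisimple Lie algebra decomposes uniquely as the direct sum of simple ideals, one per connected component of its Dynkin diagram, so g ≅ A_2 ⊕ A_8 (dimension 8 + 80 = 88).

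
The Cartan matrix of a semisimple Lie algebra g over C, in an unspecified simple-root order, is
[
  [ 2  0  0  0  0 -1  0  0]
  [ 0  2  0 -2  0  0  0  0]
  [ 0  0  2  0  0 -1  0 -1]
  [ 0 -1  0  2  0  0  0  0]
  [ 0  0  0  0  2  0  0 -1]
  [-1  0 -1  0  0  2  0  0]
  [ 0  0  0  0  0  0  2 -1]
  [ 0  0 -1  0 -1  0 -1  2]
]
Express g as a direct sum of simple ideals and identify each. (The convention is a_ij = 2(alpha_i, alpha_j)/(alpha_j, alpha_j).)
B2 ⊕ D6

The diagram associated to this matrix has two connected components: the simple roots {alpha_2, alpha_4} form a chain of 2 nodes with a double edge at one end; the terminal node there is the unique short simple root (B_2), and {alpha_1, alpha_3, alpha_5, alpha_6, alpha_7, alpha_8} form a chain of 4 nodes with a fork of two nodes at one end (D_6). A semisimple Lie algebra decomposes uniquely as the direct sum of simple ideals, one per connected component of its Dynkin diagram, so g ≅ B_2 ⊕ D_6 (dimension 10 + 66 = 76).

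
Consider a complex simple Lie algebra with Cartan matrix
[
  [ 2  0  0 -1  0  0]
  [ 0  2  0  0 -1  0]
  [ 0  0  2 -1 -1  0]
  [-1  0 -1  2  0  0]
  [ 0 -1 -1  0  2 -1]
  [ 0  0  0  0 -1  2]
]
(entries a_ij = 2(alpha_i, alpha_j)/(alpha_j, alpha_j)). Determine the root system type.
D_6

The matrix has rank 6 with 2's on the diagonal. Reading the off-diagonal entries as Dynkin edges (a single edge where a_ij = a_ji = -1; a double or triple edge where a_ij * a_ji = 2 or 3), the diagram is a chain of 4 nodes with a fork of two nodes at one end (D_6). One simple-root ordering that puts it in standard form is (alpha_1, alpha_4, alpha_3, alpha_5, alpha_6, alpha_2). So the algebra is type D_6, i.e. so(12).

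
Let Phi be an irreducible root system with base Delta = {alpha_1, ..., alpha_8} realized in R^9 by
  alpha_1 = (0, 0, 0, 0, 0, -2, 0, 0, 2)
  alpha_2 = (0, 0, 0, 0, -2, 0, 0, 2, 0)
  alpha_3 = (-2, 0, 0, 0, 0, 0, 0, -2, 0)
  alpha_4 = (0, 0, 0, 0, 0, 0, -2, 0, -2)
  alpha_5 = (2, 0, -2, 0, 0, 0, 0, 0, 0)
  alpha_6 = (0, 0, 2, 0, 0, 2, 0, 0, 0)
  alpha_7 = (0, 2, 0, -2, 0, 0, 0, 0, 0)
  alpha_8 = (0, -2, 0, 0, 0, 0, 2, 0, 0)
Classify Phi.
A_8

Compute the Cartan integers a_ij = 2(alpha_i, alpha_j)/(alpha_j, alpha_j); the resulting 8x8 Cartan matrix is
[[2, 0, 0, -1, 0, -1, 0, 0], [0, 2, -1, 0, 0, 0, 0, 0], [0, -1, 2, 0, -1, 0, 0, 0], [-1, 0, 0, 2, 0, 0, 0, -1], [0, 0, -1, 0, 2, -1, 0, 0], [-1, 0, 0, 0, -1, 2, 0, 0], [0, 0, 0, 0, 0, 0, 2, -1], [0, 0, 0, -1, 0, 0, -1, 2]].
All simple roots have the same length, so the diagram is simply laced. The associated Dynkin diagram is a chain of 8 nodes with single edges (A_8), so the type is A_8 (the algebra sl(9)).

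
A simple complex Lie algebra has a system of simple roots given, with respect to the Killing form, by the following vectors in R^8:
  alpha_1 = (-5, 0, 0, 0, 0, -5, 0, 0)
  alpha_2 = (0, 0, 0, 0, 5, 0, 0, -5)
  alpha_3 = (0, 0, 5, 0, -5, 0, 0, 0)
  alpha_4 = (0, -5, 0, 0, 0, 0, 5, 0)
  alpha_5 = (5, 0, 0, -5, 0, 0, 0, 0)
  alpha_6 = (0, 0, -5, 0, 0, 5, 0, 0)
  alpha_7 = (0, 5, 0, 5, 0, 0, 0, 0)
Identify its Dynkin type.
Compute the Cartan integers a_ij = 2(alpha_i, alpha_j)/(alpha_j, alpha_j); the resulting 7x7 Cartan matrix is
[[2, 0, 0, 0, -1, -1, 0], [0, 2, -1, 0, 0, 0, 0], [0, -1, 2, 0, 0, -1, 0], [0, 0, 0, 2, 0, 0, -1], [-1, 0, 0, 0, 2, 0, -1], [-1, 0, -1, 0, 0, 2, 0], [0, 0, 0, -1, -1, 0, 2]].
All simple roots have the same length, so the diagram is simply laced. The associated Dynkin diagram is a chain of 7 nodes with single edges (A_7), so the type is A_7 (the algebra sl(8)).

A7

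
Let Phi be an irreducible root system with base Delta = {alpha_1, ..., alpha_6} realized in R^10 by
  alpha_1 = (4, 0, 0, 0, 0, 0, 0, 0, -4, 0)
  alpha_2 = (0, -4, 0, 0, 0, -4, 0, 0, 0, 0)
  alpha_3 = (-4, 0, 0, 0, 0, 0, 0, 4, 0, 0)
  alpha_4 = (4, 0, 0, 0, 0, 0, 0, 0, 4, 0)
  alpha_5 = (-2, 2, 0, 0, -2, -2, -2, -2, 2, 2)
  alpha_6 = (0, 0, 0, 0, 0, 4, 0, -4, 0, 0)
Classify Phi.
E_6

Compute the Cartan integers a_ij = 2(alpha_i, alpha_j)/(alpha_j, alpha_j); the resulting 6x6 Cartan matrix is
[[2, 0, -1, 0, -1, 0], [0, 2, 0, 0, 0, -1], [-1, 0, 2, -1, 0, -1], [0, 0, -1, 2, 0, 0], [-1, 0, 0, 0, 2, 0], [0, -1, -1, 0, 0, 2]].
All simple roots have the same length, so the diagram is simply laced. The associated Dynkin diagram is a chain of 5 nodes with one extra node attached to the third node from one end (E_6), so the type is E_6.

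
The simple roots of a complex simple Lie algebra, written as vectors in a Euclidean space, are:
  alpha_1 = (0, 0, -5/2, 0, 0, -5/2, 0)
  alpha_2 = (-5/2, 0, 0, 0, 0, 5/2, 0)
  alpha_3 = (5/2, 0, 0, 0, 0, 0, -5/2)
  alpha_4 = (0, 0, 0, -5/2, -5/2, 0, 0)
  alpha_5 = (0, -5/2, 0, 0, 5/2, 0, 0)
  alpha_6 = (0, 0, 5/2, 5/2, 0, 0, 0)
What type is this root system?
Compute the Cartan integers a_ij = 2(alpha_i, alpha_j)/(alpha_j, alpha_j); the resulting 6x6 Cartan matrix is
[[2, -1, 0, 0, 0, -1], [-1, 2, -1, 0, 0, 0], [0, -1, 2, 0, 0, 0], [0, 0, 0, 2, -1, -1], [0, 0, 0, -1, 2, 0], [-1, 0, 0, -1, 0, 2]].
All simple roots have the same length, so the diagram is simply laced. The associated Dynkin diagram is a chain of 6 nodes with single edges (A_6), so the type is A_6 (the algebra sl(7)).

A6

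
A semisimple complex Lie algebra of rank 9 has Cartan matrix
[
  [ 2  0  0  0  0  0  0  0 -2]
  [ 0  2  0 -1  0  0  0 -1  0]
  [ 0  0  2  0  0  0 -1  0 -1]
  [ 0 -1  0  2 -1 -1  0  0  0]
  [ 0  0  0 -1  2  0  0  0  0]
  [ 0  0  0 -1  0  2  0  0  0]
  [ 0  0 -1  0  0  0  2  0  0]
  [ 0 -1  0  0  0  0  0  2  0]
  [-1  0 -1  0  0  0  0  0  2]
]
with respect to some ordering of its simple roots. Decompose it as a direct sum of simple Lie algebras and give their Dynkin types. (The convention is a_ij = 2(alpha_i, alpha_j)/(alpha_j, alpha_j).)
The diagram associated to this matrix has two connected components: the simple roots {alpha_1, alpha_3, alpha_7, alpha_9} form a chain of 4 nodes with a double edge at one end; the terminal node there is the unique long simple root (C_4), and {alpha_2, alpha_4, alpha_5, alpha_6, alpha_8} form a chain of 3 nodes with a fork of two nodes at one end (D_5). A semisimple Lie algebra decomposes uniquely as the direct sum of simple ideals, one per connected component of its Dynkin diagram, so g ≅ C_4 ⊕ D_5 (dimension 36 + 45 = 81).

type C_4 ⊕ type D_5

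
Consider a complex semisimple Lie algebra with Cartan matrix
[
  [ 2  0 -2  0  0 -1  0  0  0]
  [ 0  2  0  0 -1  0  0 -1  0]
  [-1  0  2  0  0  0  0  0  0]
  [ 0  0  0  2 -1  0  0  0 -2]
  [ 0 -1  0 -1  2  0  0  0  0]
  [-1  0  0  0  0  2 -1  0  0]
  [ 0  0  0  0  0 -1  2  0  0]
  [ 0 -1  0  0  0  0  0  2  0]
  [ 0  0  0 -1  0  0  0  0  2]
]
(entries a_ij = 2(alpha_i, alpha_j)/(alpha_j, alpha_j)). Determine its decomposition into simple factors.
B_4 + B_5

The diagram associated to this matrix has two connected components: the simple roots {alpha_1, alpha_3, alpha_6, alpha_7} form a chain of 4 nodes with a double edge at one end; the terminal node there is the unique short simple root (B_4), and {alpha_2, alpha_4, alpha_5, alpha_8, alpha_9} form a chain of 5 nodes with a double edge at one end; the terminal node there is the unique short simple root (B_5). A semisimple Lie algebra decomposes uniquely as the direct sum of simple ideals, one per connected component of its Dynkin diagram, so g ≅ B_4 ⊕ B_5 (dimension 36 + 55 = 91).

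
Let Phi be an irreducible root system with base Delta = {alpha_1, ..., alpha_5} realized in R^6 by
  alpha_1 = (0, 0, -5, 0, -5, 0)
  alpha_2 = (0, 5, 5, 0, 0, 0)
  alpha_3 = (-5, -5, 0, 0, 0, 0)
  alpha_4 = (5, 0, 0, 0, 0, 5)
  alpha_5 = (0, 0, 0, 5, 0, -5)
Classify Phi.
A5

Compute the Cartan integers a_ij = 2(alpha_i, alpha_j)/(alpha_j, alpha_j); the resulting 5x5 Cartan matrix is
[[2, -1, 0, 0, 0], [-1, 2, -1, 0, 0], [0, -1, 2, -1, 0], [0, 0, -1, 2, -1], [0, 0, 0, -1, 2]].
All simple roots have the same length, so the diagram is simply laced. The associated Dynkin diagram is a chain of 5 nodes with single edges (A_5), so the type is A_5 (the algebra sl(6)).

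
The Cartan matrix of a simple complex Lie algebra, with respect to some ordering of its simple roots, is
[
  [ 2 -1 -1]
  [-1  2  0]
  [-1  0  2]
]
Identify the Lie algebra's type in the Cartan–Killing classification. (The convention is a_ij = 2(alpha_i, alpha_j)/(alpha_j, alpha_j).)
type A_3

The matrix has rank 3 with 2's on the diagonal. Reading the off-diagonal entries as Dynkin edges (a single edge where a_ij = a_ji = -1; a double or triple edge where a_ij * a_ji = 2 or 3), the diagram is a chain of 3 nodes with single edges (A_3). One simple-root ordering that puts it in standard form is (alpha_2, alpha_1, alpha_3). So the algebra is type A_3, i.e. sl(4).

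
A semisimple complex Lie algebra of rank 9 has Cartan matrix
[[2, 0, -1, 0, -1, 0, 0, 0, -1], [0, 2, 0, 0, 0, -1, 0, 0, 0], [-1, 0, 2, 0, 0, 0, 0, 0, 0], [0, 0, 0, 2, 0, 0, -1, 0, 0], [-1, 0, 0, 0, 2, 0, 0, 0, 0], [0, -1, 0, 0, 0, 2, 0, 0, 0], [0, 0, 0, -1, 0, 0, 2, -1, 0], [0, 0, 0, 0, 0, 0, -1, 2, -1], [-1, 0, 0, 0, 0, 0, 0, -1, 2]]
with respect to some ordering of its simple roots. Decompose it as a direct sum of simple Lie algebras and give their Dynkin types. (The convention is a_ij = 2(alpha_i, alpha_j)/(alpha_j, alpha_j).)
The diagram associated to this matrix has two connected components: the simple roots {alpha_2, alpha_6} form a chain of 2 nodes with single edges (A_2), and {alpha_1, alpha_3, alpha_4, alpha_5, alpha_7, alpha_8, alpha_9} form a chain of 5 nodes with a fork of two nodes at one end (D_7). A semisimple Lie algebra decomposes uniquely as the direct sum of simple ideals, one per connected component of its Dynkin diagram, so g ≅ A_2 ⊕ D_7 (dimension 8 + 91 = 99).

A_2 (sl(3)) ⊕ D_7 (so(14))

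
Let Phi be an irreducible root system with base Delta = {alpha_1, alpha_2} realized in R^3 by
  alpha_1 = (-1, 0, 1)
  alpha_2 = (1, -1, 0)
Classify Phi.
A_2 (sl(3))

Compute the Cartan integers a_ij = 2(alpha_i, alpha_j)/(alpha_j, alpha_j); the resulting 2x2 Cartan matrix is
[[2, -1], [-1, 2]].
All simple roots have the same length, so the diagram is simply laced. The associated Dynkin diagram is a chain of 2 nodes with single edges (A_2), so the type is A_2 (the algebra sl(3)).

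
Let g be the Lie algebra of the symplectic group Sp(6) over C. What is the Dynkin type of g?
C_3

This is sp(6), which has dimension 6(6+1)/2 = 21 and rank 6/2 = 3. In the classification of classical Lie algebras, the symplectic algebra sp(2n) has type C_n; here n = 3, so the Dynkin diagram is a chain of 3 nodes with a double edge at one end; the terminal node there is the unique long simple root (C_3). Hence the type is C_3.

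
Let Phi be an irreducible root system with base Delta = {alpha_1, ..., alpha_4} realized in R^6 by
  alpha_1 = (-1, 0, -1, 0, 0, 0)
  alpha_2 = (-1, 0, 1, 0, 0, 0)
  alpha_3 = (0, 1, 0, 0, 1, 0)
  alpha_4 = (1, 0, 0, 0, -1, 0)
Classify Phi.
D4

Compute the Cartan integers a_ij = 2(alpha_i, alpha_j)/(alpha_j, alpha_j); the resulting 4x4 Cartan matrix is
[[2, 0, 0, -1], [0, 2, 0, -1], [0, 0, 2, -1], [-1, -1, -1, 2]].
All simple roots have the same length, so the diagram is simply laced. The associated Dynkin diagram is a chain of 2 nodes with a fork of two nodes at one end (D_4), so the type is D_4 (the algebra so(8)).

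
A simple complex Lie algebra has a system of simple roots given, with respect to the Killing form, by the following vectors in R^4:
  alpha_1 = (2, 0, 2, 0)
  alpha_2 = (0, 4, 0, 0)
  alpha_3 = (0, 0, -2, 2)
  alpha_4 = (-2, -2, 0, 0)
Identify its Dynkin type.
C_4 (sp(8))

Compute the Cartan integers a_ij = 2(alpha_i, alpha_j)/(alpha_j, alpha_j); the resulting 4x4 Cartan matrix is
[[2, 0, -1, -1], [0, 2, 0, -2], [-1, 0, 2, 0], [-1, -1, 0, 2]].
The roots have two lengths (squared-length ratio 2:1); the short ones are alpha_{1,3,4}. The associated Dynkin diagram is a chain of 4 nodes with a double edge at one end; the terminal node there is the unique long simple root (C_4), so the type is C_4 (the algebra sp(8)).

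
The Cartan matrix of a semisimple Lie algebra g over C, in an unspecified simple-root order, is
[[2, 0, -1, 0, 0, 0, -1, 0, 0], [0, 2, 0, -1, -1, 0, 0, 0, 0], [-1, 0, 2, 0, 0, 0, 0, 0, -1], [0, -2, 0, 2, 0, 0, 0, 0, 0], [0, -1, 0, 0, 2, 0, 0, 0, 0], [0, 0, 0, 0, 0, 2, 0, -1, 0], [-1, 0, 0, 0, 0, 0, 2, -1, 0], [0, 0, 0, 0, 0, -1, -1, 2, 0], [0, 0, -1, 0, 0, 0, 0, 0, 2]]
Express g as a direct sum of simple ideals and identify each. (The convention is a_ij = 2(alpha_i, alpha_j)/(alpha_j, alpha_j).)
The diagram associated to this matrix has two connected components: the simple roots {alpha_1, alpha_3, alpha_6, alpha_7, alpha_8, alpha_9} form a chain of 6 nodes with single edges (A_6), and {alpha_2, alpha_4, alpha_5} form a chain of 3 nodes with a double edge at one end; the terminal node there is the unique long simple root (C_3). A semisimple Lie algebra decomposes uniquely as the direct sum of simple ideals, one per connected component of its Dynkin diagram, so g ≅ A_6 ⊕ C_3 (dimension 48 + 21 = 69).

A_6 + C_3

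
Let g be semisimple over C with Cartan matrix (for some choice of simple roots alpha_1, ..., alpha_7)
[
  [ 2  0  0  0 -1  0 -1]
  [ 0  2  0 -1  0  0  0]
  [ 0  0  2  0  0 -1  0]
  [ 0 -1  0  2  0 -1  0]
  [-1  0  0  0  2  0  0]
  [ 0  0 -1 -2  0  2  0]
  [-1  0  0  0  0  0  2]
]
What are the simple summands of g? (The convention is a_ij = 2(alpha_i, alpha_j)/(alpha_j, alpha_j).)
A_3 + F_4

The diagram associated to this matrix has two connected components: the simple roots {alpha_1, alpha_5, alpha_7} form a chain of 3 nodes with single edges (A_3), and {alpha_2, alpha_3, alpha_4, alpha_6} form a chain of 4 nodes with a double edge between the middle two (F_4). A semisimple Lie algebra decomposes uniquely as the direct sum of simple ideals, one per connected component of its Dynkin diagram, so g ≅ A_3 ⊕ F_4 (dimension 15 + 52 = 67).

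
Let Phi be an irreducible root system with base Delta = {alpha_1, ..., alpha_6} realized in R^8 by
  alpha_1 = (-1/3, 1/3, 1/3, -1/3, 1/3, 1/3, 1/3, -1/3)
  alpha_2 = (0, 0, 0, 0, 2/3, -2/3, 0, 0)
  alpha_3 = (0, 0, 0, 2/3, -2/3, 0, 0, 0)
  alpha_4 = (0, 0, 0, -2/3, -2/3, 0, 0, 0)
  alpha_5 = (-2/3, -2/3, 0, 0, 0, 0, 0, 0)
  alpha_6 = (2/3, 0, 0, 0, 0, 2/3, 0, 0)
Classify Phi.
Compute the Cartan integers a_ij = 2(alpha_i, alpha_j)/(alpha_j, alpha_j); the resulting 6x6 Cartan matrix is
[[2, 0, -1, 0, 0, 0], [0, 2, -1, -1, 0, -1], [-1, -1, 2, 0, 0, 0], [0, -1, 0, 2, 0, 0], [0, 0, 0, 0, 2, -1], [0, -1, 0, 0, -1, 2]].
All simple roots have the same length, so the diagram is simply laced. The associated Dynkin diagram is a chain of 5 nodes with one extra node attached to the third node from one end (E_6), so the type is E_6.

E_6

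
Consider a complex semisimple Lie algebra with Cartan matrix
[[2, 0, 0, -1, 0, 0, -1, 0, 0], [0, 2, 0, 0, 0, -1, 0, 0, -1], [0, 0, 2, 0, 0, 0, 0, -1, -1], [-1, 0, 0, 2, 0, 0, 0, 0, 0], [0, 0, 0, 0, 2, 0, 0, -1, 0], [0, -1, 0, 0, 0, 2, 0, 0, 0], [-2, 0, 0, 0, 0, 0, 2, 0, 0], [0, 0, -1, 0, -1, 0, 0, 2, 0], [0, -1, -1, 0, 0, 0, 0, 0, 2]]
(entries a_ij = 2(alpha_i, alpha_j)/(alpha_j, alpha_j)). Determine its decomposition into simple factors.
type A_6 + type C_3

The diagram associated to this matrix has two connected components: the simple roots {alpha_2, alpha_3, alpha_5, alpha_6, alpha_8, alpha_9} form a chain of 6 nodes with single edges (A_6), and {alpha_1, alpha_4, alpha_7} form a chain of 3 nodes with a double edge at one end; the terminal node there is the unique long simple root (C_3). A semisimple Lie algebra decomposes uniquely as the direct sum of simple ideals, one per connected component of its Dynkin diagram, so g ≅ A_6 ⊕ C_3 (dimension 48 + 21 = 69).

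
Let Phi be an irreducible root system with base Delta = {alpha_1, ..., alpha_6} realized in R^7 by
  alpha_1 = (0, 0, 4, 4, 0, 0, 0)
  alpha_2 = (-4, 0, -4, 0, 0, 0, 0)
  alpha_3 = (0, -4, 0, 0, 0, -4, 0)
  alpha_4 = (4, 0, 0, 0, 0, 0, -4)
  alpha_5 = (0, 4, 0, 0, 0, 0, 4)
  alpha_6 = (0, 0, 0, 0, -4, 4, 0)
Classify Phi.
Compute the Cartan integers a_ij = 2(alpha_i, alpha_j)/(alpha_j, alpha_j); the resulting 6x6 Cartan matrix is
[[2, -1, 0, 0, 0, 0], [-1, 2, 0, -1, 0, 0], [0, 0, 2, 0, -1, -1], [0, -1, 0, 2, -1, 0], [0, 0, -1, -1, 2, 0], [0, 0, -1, 0, 0, 2]].
All simple roots have the same length, so the diagram is simply laced. The associated Dynkin diagram is a chain of 6 nodes with single edges (A_6), so the type is A_6 (the algebra sl(7)).

A6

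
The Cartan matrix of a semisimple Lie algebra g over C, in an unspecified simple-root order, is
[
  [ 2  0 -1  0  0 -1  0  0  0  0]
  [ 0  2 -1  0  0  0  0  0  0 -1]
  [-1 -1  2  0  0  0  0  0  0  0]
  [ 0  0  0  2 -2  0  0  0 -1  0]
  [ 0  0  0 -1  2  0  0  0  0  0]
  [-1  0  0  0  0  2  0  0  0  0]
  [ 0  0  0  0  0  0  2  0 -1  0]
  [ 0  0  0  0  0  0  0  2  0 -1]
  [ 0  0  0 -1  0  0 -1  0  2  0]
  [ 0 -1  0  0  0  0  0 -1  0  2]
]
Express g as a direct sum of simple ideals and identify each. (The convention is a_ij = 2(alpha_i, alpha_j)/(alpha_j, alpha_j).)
A_6 (sl(7)) ⊕ B_4 (so(9))

The diagram associated to this matrix has two connected components: the simple roots {alpha_1, alpha_2, alpha_3, alpha_6, alpha_8, alpha_10} form a chain of 6 nodes with single edges (A_6), and {alpha_4, alpha_5, alpha_7, alpha_9} form a chain of 4 nodes with a double edge at one end; the terminal node there is the unique short simple root (B_4). A semisimple Lie algebra decomposes uniquely as the direct sum of simple ideals, one per connected component of its Dynkin diagram, so g ≅ A_6 ⊕ B_4 (dimension 48 + 36 = 84).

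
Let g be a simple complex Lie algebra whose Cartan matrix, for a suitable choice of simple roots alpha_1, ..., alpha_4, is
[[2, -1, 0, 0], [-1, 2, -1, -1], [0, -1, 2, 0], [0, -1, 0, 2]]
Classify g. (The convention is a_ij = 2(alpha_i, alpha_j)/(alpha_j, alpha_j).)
D4

The matrix has rank 4 with 2's on the diagonal. Reading the off-diagonal entries as Dynkin edges (a single edge where a_ij = a_ji = -1; a double or triple edge where a_ij * a_ji = 2 or 3), the diagram is a chain of 2 nodes with a fork of two nodes at one end (D_4). One simple-root ordering that puts it in standard form is (alpha_1, alpha_2, alpha_3, alpha_4). So the algebra is type D_4, i.e. so(8).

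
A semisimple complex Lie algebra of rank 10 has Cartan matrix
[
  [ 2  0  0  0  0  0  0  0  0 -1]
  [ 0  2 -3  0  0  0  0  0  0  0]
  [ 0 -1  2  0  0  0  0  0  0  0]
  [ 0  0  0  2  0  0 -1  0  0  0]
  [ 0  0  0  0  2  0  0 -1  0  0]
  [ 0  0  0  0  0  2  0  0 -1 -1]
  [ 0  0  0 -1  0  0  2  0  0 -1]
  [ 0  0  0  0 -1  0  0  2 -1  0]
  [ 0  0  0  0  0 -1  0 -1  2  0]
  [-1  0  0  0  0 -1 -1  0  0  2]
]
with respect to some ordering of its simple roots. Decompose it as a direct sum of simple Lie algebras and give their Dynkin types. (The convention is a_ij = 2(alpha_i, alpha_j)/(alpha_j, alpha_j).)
The diagram associated to this matrix has two connected components: the simple roots {alpha_1, alpha_4, alpha_5, alpha_6, alpha_7, alpha_8, alpha_9, alpha_10} form a chain of 7 nodes with one extra node attached to the third node from one end (E_8), and {alpha_2, alpha_3} form two nodes joined by a triple edge (G_2). A semisimple Lie algebra decomposes uniquely as the direct sum of simple ideals, one per connected component of its Dynkin diagram, so g ≅ E_8 ⊕ G_2 (dimension 248 + 14 = 262).

E8 + G2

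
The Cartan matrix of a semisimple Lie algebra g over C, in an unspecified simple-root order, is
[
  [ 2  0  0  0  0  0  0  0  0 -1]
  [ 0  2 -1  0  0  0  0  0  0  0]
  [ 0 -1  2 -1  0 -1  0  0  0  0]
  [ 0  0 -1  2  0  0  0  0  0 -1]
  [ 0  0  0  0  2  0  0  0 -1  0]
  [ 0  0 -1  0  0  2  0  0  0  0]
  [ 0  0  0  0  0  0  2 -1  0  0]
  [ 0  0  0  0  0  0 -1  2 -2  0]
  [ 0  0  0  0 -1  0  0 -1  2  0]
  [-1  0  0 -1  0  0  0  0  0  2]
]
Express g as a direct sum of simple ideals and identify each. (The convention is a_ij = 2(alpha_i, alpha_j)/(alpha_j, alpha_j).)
The diagram associated to this matrix has two connected components: the simple roots {alpha_1, alpha_2, alpha_3, alpha_4, alpha_6, alpha_10} form a chain of 4 nodes with a fork of two nodes at one end (D_6), and {alpha_5, alpha_7, alpha_8, alpha_9} form a chain of 4 nodes with a double edge between the middle two (F_4). A semisimple Lie algebra decomposes uniquely as the direct sum of simple ideals, one per connected component of its Dynkin diagram, so g ≅ D_6 ⊕ F_4 (dimension 66 + 52 = 118).

D_6 ⊕ F_4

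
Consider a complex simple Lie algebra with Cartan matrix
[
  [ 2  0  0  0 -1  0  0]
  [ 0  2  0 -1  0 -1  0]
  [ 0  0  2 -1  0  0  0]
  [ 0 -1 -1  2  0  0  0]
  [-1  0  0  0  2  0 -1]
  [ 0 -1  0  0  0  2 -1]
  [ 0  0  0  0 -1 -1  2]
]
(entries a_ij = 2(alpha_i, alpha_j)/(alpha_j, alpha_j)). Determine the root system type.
type A_7

The matrix has rank 7 with 2's on the diagonal. Reading the off-diagonal entries as Dynkin edges (a single edge where a_ij = a_ji = -1; a double or triple edge where a_ij * a_ji = 2 or 3), the diagram is a chain of 7 nodes with single edges (A_7). One simple-root ordering that puts it in standard form is (alpha_1, alpha_5, alpha_7, alpha_6, alpha_2, alpha_4, alpha_3). So the algebra is type A_7, i.e. sl(8).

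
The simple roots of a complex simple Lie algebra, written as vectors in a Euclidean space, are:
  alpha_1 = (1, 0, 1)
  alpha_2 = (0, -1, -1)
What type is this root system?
Compute the Cartan integers a_ij = 2(alpha_i, alpha_j)/(alpha_j, alpha_j); the resulting 2x2 Cartan matrix is
[[2, -1], [-1, 2]].
All simple roots have the same length, so the diagram is simply laced. The associated Dynkin diagram is a chain of 2 nodes with single edges (A_2), so the type is A_2 (the algebra sl(3)).

A2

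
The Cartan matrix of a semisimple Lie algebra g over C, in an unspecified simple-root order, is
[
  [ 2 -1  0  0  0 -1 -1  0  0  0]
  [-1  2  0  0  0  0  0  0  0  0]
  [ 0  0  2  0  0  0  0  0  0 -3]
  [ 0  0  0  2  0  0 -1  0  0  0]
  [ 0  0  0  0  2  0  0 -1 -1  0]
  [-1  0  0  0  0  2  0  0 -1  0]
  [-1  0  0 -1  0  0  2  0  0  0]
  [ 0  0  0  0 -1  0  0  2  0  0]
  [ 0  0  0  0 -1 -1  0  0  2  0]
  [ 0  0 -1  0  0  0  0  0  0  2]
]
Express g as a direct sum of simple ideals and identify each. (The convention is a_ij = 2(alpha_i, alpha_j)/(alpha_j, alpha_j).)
The diagram associated to this matrix has two connected components: the simple roots {alpha_1, alpha_2, alpha_4, alpha_5, alpha_6, alpha_7, alpha_8, alpha_9} form a chain of 7 nodes with one extra node attached to the third node from one end (E_8), and {alpha_3, alpha_10} form two nodes joined by a triple edge (G_2). A semisimple Lie algebra decomposes uniquely as the direct sum of simple ideals, one per connected component of its Dynkin diagram, so g ≅ E_8 ⊕ G_2 (dimension 248 + 14 = 262).

type E_8 + type G_2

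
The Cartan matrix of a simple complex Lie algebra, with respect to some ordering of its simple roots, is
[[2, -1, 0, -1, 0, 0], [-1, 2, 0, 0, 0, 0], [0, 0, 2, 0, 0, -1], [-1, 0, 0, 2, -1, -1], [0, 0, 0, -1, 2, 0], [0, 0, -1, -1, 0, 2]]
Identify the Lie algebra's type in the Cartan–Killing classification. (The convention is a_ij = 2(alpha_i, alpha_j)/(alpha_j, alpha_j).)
The matrix has rank 6 with 2's on the diagonal. Reading the off-diagonal entries as Dynkin edges (a single edge where a_ij = a_ji = -1; a double or triple edge where a_ij * a_ji = 2 or 3), the diagram is a chain of 5 nodes with one extra node attached to the third node from one end (E_6). One simple-root ordering that puts it in standard form is (alpha_2, alpha_5, alpha_1, alpha_4, alpha_6, alpha_3). So the algebra is type E_6.

E6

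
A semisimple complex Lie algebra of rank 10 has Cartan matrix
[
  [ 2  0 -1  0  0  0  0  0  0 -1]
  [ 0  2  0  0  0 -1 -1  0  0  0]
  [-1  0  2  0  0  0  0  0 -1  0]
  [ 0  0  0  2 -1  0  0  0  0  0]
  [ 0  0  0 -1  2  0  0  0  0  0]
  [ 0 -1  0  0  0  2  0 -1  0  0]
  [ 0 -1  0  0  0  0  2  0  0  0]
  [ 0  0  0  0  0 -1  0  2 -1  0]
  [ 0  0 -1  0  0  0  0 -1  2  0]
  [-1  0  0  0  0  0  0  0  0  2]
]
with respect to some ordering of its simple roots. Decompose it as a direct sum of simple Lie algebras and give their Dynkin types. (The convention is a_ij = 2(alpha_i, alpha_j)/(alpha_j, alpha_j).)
The diagram associated to this matrix has two connected components: the simple roots {alpha_4, alpha_5} form a chain of 2 nodes with single edges (A_2), and {alpha_1, alpha_2, alpha_3, alpha_6, alpha_7, alpha_8, alpha_9, alpha_10} form a chain of 8 nodes with single edges (A_8). A semisimple Lie algebra decomposes uniquely as the direct sum of simple ideals, one per connected component of its Dynkin diagram, so g ≅ A_2 ⊕ A_8 (dimension 8 + 80 = 88).

A_2 (sl(3)) ⊕ A_8 (sl(9))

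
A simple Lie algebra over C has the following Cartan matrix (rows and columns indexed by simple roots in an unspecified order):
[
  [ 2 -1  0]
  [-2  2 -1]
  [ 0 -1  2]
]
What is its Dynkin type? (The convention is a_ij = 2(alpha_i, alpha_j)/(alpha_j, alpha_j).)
B_3

The matrix has rank 3 with 2's on the diagonal. Reading the off-diagonal entries as Dynkin edges (a single edge where a_ij = a_ji = -1; a double or triple edge where a_ij * a_ji = 2 or 3), the diagram is a chain of 3 nodes with a double edge at one end; the terminal node there is the unique short simple root (B_3). One simple-root ordering that puts it in standard form is (alpha_3, alpha_2, alpha_1). So the algebra is type B_3, i.e. so(7).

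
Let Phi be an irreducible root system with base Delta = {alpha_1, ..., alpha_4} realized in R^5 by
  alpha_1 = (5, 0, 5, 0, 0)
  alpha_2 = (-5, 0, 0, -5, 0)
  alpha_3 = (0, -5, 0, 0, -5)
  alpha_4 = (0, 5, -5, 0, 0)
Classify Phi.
Compute the Cartan integers a_ij = 2(alpha_i, alpha_j)/(alpha_j, alpha_j); the resulting 4x4 Cartan matrix is
[[2, -1, 0, -1], [-1, 2, 0, 0], [0, 0, 2, -1], [-1, 0, -1, 2]].
All simple roots have the same length, so the diagram is simply laced. The associated Dynkin diagram is a chain of 4 nodes with single edges (A_4), so the type is A_4 (the algebra sl(5)).

A4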